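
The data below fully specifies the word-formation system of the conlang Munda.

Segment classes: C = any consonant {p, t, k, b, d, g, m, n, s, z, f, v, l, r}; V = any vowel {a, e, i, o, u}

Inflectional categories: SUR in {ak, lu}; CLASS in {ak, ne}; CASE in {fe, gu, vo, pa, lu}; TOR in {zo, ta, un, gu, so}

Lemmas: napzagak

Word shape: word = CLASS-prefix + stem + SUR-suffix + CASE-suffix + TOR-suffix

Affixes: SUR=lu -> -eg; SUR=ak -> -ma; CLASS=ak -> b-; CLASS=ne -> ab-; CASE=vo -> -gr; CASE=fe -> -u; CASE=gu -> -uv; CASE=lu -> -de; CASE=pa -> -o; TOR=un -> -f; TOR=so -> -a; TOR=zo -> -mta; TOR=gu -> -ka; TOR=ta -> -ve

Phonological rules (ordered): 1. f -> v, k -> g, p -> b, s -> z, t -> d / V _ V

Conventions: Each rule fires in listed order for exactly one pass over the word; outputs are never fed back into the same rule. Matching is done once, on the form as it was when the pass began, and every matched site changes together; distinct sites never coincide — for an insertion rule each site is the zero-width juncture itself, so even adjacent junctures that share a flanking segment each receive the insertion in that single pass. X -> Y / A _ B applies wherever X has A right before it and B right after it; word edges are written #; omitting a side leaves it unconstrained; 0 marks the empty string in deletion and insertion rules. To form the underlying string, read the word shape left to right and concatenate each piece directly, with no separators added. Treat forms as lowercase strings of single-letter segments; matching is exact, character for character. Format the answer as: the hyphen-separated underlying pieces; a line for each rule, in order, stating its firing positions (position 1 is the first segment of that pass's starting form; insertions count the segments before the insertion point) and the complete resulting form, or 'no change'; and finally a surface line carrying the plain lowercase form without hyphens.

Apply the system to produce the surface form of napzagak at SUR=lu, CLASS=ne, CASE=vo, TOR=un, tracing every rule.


underlying: ab-napzagak-eg-gr-f
1. f -> v, k -> g, p -> b, s -> z, t -> d / V _ V: fires at position(s) 10: abnapzagageggrf
surface: abnapzagageggrf


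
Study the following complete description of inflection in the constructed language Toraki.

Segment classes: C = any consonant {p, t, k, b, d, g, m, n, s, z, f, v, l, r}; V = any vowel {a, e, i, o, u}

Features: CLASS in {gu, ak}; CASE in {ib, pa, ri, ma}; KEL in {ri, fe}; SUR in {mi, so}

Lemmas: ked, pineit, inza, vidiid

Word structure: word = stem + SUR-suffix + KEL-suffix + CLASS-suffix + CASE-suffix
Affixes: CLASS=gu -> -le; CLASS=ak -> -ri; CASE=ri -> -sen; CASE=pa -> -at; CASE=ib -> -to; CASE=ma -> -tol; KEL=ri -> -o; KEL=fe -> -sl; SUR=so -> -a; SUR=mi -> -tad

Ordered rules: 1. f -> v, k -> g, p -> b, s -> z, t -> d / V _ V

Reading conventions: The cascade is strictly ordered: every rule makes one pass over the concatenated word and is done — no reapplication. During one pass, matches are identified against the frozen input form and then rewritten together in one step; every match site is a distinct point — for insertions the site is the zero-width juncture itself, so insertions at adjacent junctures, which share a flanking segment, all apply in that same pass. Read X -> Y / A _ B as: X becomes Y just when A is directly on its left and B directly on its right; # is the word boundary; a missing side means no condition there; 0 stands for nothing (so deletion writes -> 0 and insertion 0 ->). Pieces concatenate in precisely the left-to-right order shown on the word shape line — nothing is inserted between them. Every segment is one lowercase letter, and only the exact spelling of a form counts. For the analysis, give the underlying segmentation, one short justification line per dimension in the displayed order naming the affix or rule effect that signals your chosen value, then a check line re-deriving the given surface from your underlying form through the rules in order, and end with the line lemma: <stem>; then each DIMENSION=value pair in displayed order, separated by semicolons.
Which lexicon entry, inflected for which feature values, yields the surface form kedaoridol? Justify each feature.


underlying: ked-a-o-ri-tol
CLASS=ak - signalled by the affix -ri
CASE=ma - signalled by the affix -tol
KEL=ri - signalled by the affix -o
SUR=so - signalled by the affix -a
check: kedaoritol -> kedaoridol
lemma: ked; CLASS=ak; CASE=ma; KEL=ri; SUR=so


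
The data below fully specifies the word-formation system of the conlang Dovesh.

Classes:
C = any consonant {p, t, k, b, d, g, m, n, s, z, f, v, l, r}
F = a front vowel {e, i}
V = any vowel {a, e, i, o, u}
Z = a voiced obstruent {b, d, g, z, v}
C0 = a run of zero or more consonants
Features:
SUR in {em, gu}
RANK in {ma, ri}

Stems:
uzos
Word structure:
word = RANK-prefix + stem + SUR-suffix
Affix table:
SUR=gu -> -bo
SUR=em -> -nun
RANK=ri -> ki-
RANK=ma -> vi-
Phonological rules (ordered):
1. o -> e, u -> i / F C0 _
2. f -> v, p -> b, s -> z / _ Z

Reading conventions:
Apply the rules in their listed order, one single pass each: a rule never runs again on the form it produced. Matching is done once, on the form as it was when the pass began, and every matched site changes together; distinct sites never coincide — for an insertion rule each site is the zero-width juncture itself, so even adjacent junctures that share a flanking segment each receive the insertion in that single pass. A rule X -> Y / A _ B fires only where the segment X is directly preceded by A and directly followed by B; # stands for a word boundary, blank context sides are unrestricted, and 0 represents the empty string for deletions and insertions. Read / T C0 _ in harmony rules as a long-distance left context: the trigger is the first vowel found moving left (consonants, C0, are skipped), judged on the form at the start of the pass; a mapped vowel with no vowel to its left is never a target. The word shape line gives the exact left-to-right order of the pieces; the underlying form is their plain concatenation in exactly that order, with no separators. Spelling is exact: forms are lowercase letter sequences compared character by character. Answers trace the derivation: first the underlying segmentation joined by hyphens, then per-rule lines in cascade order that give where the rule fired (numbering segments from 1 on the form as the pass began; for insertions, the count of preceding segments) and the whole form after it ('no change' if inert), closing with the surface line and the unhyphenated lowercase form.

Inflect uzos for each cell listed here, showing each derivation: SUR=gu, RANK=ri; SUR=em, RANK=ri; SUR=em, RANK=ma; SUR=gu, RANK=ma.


cell SUR=gu, RANK=ri:
underlying: ki-uzos-bo
1. o -> e, u -> i / F C0 _: fires at position(s) 3: kiizosbo
2. f -> v, p -> b, s -> z / _ Z: fires at position(s) 6: kiizozbo
surface: kiizozbo

cell SUR=em, RANK=ri:
underlying: ki-uzos-nun
1. o -> e, u -> i / F C0 _: fires at position(s) 3: kiizosnun
2. f -> v, p -> b, s -> z / _ Z: no change
surface: kiizosnun

cell SUR=em, RANK=ma:
underlying: vi-uzos-nun
1. o -> e, u -> i / F C0 _: fires at position(s) 3: viizosnun
2. f -> v, p -> b, s -> z / _ Z: no change
surface: viizosnun

cell SUR=gu, RANK=ma:
underlying: vi-uzos-bo
1. o -> e, u -> i / F C0 _: fires at position(s) 3: viizosbo
2. f -> v, p -> b, s -> z / _ Z: fires at position(s) 6: viizozbo
surface: viizozbo


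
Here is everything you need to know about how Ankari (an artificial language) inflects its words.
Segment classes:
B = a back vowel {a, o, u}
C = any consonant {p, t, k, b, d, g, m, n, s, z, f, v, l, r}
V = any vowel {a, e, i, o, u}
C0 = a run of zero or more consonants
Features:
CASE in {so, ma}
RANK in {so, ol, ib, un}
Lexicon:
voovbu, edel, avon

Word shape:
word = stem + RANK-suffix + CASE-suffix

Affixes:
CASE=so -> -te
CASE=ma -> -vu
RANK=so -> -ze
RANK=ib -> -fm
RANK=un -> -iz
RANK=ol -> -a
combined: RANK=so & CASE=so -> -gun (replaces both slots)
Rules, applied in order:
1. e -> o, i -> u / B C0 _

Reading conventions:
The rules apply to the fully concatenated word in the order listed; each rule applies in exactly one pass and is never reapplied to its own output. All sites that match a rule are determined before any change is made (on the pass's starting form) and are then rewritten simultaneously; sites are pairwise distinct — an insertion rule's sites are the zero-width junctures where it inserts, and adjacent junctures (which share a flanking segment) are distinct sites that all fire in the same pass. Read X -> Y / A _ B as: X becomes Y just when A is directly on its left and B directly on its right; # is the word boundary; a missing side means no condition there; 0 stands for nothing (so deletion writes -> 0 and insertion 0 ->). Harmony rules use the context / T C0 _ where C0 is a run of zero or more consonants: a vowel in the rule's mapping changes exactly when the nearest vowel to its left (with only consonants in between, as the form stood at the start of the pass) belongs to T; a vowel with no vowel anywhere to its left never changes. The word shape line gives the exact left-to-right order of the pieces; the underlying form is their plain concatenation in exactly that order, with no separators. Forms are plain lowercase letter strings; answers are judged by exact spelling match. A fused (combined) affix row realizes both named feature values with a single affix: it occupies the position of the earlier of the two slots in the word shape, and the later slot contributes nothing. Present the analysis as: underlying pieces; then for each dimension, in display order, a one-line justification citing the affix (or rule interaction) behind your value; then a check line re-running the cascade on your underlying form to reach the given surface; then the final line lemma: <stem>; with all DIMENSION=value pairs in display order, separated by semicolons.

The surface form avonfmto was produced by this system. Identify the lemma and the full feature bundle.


underlying: avon-fm-te
CASE=so - signalled by the affix -te
RANK=ib - signalled by the affix -fm
check: avonfmte -> avonfmto
lemma: avon; CASE=so; RANK=ib


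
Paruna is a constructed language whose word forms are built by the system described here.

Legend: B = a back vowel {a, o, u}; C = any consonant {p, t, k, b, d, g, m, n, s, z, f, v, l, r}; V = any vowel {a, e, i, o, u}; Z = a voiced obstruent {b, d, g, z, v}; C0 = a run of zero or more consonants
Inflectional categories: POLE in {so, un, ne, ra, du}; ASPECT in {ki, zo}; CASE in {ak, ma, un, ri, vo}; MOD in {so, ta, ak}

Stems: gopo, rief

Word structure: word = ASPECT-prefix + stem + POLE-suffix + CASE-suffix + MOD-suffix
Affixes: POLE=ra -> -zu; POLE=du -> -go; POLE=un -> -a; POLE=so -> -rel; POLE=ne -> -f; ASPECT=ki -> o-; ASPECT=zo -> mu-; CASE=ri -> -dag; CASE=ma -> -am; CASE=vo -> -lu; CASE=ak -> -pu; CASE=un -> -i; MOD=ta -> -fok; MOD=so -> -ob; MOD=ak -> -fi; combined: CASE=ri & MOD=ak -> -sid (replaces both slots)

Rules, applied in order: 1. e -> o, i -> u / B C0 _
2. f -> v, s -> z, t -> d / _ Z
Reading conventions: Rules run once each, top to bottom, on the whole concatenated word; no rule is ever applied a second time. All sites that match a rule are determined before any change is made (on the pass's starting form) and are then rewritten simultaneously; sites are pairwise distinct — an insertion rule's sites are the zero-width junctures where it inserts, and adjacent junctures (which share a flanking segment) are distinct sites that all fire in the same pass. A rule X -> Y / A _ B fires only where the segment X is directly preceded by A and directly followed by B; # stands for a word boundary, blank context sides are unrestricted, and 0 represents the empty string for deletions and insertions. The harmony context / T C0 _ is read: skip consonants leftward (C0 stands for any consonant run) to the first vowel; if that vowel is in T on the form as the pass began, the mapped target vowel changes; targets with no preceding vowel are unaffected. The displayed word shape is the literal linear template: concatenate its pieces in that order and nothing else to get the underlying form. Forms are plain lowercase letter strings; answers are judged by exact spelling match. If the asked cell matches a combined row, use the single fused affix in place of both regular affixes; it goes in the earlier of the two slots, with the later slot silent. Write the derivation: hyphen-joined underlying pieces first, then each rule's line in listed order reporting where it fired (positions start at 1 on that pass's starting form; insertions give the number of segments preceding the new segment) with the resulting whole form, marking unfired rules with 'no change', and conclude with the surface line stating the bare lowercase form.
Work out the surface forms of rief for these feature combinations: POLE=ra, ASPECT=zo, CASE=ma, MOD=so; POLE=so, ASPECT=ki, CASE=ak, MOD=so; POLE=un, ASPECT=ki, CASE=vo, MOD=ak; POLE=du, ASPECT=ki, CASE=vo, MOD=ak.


cell POLE=ra, ASPECT=zo, CASE=ma, MOD=so:
underlying: mu-rief-zu-am-ob
1. e -> o, i -> u / B C0 _: fires at position(s) 4: muruefzuamob
2. f -> v, s -> z, t -> d / _ Z: fires at position(s) 6: muruevzuamob
surface: muruevzuamob

cell POLE=so, ASPECT=ki, CASE=ak, MOD=so:
underlying: o-rief-rel-pu-ob
1. e -> o, i -> u / B C0 _: fires at position(s) 3: oruefrelpuob
2. f -> v, s -> z, t -> d / _ Z: no change
surface: oruefrelpuob

cell POLE=un, ASPECT=ki, CASE=vo, MOD=ak:
underlying: o-rief-a-lu-fi
1. e -> o, i -> u / B C0 _: fires at position(s) 3, 10: oruefalufu
2. f -> v, s -> z, t -> d / _ Z: no change
surface: oruefalufu

cell POLE=du, ASPECT=ki, CASE=vo, MOD=ak:
underlying: o-rief-go-lu-fi
1. e -> o, i -> u / B C0 _: fires at position(s) 3, 11: oruefgolufu
2. f -> v, s -> z, t -> d / _ Z: fires at position(s) 5: oruevgolufu
surface: oruevgolufu


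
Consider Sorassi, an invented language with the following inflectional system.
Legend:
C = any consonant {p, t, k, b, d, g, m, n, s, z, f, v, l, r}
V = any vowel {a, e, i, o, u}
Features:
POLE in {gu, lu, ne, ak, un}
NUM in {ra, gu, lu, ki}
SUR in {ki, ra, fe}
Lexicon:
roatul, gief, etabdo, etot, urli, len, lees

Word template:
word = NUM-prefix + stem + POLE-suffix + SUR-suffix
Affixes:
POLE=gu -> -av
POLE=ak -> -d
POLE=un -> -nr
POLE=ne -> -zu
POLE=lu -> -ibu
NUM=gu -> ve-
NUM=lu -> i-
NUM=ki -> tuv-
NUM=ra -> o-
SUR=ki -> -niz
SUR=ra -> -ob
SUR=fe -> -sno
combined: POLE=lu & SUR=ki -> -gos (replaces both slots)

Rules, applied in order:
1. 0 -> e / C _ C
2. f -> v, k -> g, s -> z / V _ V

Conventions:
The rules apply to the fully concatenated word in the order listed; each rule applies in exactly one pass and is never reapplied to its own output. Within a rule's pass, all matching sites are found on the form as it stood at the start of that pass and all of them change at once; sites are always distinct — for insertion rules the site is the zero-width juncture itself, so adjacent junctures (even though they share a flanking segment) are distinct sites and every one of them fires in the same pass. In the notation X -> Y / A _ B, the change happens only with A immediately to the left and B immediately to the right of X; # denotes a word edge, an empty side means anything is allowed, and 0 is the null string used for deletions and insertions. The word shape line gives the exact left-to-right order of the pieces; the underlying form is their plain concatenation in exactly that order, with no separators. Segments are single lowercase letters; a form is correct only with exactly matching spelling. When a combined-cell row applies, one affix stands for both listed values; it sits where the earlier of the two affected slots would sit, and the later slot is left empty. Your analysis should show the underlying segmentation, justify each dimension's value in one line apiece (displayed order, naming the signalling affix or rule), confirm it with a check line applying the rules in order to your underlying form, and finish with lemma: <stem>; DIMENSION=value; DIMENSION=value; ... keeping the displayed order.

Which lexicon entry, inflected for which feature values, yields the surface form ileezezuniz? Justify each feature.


underlying: i-lees-zu-niz
POLE=ne - signalled by the affix -zu
NUM=lu - signalled by the affix i-
SUR=ki - signalled by the affix -niz
check: ileeszuniz -> ileesezuniz -> ileezezuniz
lemma: lees; POLE=ne; NUM=lu; SUR=ki


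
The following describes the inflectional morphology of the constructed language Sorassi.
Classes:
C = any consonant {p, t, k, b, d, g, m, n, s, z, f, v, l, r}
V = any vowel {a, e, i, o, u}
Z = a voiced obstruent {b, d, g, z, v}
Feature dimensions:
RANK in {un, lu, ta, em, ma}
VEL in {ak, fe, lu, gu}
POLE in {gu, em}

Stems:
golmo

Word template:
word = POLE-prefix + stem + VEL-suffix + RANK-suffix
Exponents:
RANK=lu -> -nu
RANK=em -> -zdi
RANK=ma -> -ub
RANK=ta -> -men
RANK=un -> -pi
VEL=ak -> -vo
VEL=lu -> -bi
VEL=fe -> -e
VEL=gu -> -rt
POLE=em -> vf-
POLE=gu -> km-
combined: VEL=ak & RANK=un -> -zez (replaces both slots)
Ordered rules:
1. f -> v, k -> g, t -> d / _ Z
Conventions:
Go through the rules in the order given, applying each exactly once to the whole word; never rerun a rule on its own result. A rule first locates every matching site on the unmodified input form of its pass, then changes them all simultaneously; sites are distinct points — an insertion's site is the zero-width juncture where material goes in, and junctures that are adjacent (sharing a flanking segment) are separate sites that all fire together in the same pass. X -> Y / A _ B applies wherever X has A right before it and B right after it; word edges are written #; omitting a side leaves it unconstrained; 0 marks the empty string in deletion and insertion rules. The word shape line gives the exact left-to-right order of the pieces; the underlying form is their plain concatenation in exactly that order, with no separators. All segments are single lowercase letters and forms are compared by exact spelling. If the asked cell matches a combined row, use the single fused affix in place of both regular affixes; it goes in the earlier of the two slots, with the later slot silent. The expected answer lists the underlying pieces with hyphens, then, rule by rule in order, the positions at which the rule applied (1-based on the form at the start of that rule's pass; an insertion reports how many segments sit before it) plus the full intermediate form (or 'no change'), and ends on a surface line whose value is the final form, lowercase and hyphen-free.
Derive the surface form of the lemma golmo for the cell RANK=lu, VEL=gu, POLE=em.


underlying: vf-golmo-rt-nu
1. f -> v, k -> g, t -> d / _ Z: fires at position(s) 2: vvgolmortnu
surface: vvgolmortnu


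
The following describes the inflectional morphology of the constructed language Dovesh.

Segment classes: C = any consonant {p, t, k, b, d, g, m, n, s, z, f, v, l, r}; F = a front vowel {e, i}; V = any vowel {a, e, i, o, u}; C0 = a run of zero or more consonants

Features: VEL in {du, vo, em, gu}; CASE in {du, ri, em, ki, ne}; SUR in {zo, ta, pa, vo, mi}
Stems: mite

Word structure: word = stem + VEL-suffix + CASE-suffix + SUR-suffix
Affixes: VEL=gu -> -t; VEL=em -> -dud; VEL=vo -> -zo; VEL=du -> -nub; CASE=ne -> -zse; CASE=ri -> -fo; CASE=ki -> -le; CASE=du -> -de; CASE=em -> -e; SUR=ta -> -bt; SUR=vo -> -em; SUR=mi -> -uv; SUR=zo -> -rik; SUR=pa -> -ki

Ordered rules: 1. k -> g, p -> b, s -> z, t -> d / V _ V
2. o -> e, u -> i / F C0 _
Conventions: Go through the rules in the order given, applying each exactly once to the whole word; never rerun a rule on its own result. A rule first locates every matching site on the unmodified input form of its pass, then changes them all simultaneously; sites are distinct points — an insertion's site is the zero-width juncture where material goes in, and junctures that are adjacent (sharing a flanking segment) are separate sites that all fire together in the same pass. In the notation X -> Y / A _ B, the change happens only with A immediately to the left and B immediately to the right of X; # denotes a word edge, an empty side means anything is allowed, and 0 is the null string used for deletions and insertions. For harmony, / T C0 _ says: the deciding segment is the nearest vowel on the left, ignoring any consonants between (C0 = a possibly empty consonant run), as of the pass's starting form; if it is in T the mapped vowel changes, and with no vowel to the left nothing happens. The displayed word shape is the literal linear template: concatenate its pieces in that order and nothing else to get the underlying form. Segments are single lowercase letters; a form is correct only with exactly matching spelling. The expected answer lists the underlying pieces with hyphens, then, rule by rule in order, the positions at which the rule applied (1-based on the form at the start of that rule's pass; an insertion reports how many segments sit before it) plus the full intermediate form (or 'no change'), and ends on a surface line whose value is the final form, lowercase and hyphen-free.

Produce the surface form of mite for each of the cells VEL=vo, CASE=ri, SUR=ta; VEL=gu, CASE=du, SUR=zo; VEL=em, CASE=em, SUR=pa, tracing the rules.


cell VEL=vo, CASE=ri, SUR=ta:
underlying: mite-zo-fo-bt
1. k -> g, p -> b, s -> z, t -> d / V _ V: fires at position(s) 3: midezofobt
2. o -> e, u -> i / F C0 _: fires at position(s) 6: midezefobt
surface: midezefobt

cell VEL=gu, CASE=du, SUR=zo:
underlying: mite-t-de-rik
1. k -> g, p -> b, s -> z, t -> d / V _ V: fires at position(s) 3: midetderik
2. o -> e, u -> i / F C0 _: no change
surface: midetderik

cell VEL=em, CASE=em, SUR=pa:
underlying: mite-dud-e-ki
1. k -> g, p -> b, s -> z, t -> d / V _ V: fires at position(s) 3, 9: midedudegi
2. o -> e, u -> i / F C0 _: fires at position(s) 6: midedidegi
surface: midedidegi


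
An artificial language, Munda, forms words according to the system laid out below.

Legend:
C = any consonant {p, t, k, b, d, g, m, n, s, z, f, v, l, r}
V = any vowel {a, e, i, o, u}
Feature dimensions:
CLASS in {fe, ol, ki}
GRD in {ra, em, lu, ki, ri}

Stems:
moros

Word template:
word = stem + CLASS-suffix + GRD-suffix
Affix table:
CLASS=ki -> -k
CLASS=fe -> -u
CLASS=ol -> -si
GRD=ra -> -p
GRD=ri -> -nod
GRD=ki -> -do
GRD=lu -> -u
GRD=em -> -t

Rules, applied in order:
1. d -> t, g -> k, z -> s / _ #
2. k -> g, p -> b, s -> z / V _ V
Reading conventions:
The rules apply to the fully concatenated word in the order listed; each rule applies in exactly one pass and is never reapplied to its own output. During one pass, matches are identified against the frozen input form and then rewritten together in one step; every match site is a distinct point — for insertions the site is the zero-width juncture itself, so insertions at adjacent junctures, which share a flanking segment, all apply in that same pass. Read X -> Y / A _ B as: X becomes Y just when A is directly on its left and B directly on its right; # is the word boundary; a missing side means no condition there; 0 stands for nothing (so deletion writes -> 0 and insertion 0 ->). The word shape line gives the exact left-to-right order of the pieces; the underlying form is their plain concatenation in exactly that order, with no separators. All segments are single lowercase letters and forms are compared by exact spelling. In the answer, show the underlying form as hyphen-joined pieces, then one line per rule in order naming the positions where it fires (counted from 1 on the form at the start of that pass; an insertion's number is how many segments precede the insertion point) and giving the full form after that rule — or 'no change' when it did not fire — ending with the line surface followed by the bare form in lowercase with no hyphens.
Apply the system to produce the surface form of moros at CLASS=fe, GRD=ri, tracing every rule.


underlying: moros-u-nod
1. d -> t, g -> k, z -> s / _ #: fires at position(s) 9: morosunot
2. k -> g, p -> b, s -> z / V _ V: fires at position(s) 5: morozunot
surface: morozunot


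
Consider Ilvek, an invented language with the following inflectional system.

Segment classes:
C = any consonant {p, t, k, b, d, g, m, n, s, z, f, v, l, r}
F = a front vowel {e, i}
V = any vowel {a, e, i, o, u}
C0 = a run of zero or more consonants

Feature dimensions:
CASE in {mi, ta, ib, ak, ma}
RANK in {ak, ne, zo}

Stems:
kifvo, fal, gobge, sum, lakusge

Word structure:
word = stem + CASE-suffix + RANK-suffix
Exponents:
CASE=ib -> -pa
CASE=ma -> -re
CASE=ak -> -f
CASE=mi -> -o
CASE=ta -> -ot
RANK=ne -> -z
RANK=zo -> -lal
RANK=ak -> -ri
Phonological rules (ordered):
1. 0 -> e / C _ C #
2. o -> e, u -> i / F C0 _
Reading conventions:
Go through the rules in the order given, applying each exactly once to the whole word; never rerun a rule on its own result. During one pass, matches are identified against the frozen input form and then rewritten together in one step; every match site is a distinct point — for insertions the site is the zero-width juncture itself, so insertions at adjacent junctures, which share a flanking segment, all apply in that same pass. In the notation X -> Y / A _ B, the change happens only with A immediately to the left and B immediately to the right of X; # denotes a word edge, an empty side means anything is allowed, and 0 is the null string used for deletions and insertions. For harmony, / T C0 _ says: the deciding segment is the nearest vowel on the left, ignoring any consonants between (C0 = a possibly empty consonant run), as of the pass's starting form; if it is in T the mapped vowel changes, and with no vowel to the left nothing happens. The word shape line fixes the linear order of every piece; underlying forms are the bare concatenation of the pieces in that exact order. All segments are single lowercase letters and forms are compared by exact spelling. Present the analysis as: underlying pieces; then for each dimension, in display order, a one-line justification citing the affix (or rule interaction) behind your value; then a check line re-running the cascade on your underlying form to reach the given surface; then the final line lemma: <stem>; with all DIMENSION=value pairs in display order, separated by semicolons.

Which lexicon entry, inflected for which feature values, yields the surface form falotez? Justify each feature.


underlying: fal-ot-z
CASE=ta - signalled by the affix -ot
RANK=ne - signalled by the affix -z
check: falotz -> falotez -> falotez
lemma: fal; CASE=ta; RANK=ne


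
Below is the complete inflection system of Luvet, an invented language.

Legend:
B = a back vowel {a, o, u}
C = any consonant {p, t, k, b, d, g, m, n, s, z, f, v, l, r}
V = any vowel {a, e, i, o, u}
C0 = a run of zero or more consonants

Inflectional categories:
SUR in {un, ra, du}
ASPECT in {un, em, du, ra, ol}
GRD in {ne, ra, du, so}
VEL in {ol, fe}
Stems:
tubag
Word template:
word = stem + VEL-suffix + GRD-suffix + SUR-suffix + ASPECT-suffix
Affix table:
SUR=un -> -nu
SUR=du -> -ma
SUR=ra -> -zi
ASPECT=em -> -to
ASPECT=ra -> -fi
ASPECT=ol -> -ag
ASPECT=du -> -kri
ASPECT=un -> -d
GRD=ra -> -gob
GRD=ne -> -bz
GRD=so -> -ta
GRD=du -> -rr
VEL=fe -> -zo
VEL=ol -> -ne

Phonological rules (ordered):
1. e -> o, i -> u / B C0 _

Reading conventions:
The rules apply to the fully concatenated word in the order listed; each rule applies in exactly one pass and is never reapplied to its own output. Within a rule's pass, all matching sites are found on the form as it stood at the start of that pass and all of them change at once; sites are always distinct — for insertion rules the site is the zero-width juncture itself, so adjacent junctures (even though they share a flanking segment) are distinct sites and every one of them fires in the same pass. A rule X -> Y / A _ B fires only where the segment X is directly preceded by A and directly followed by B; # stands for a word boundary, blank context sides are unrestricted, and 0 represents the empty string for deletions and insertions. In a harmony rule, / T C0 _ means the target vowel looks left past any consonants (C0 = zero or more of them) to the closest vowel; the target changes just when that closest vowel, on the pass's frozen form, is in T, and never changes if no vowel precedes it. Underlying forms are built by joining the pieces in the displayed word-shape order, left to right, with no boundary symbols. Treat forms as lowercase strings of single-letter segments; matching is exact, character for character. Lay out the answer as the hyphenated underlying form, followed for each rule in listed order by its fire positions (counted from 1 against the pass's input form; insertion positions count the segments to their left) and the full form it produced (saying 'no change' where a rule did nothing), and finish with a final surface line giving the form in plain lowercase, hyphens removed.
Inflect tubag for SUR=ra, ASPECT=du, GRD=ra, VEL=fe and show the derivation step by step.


underlying: tubag-zo-gob-zi-kri
1. e -> o, i -> u / B C0 _: fires at position(s) 12: tubagzogobzukri
surface: tubagzogobzukri


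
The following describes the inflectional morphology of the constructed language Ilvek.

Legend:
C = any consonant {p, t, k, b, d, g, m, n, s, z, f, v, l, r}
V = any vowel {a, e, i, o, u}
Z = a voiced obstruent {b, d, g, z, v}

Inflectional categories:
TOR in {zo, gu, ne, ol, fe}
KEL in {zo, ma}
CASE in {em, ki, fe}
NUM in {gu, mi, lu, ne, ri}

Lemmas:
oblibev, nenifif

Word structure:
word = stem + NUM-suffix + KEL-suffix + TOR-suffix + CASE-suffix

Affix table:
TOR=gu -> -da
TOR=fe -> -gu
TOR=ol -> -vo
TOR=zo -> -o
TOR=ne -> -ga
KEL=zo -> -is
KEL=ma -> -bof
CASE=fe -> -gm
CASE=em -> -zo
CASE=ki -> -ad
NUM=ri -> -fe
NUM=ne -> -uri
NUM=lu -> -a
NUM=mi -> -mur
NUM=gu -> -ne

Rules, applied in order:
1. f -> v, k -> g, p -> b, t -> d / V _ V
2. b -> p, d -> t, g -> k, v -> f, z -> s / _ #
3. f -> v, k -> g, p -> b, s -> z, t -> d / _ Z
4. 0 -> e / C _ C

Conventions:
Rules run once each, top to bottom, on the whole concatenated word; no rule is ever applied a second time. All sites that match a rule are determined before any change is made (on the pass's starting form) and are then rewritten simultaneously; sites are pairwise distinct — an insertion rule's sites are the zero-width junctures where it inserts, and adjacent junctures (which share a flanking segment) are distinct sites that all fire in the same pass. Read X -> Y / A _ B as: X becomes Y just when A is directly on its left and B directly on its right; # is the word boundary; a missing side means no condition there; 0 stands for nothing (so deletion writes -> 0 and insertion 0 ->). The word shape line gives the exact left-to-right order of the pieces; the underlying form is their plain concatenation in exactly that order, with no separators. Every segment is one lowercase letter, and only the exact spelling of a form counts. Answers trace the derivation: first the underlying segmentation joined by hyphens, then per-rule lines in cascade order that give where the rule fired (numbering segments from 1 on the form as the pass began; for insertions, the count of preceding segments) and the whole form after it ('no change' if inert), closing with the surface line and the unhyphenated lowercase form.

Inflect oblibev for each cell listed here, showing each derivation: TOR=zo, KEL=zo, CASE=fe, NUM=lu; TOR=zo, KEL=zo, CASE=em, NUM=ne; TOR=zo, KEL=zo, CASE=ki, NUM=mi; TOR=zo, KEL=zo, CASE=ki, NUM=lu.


cell TOR=zo, KEL=zo, CASE=fe, NUM=lu:
underlying: oblibev-a-is-o-gm
1. f -> v, k -> g, p -> b, t -> d / V _ V: no change
2. b -> p, d -> t, g -> k, v -> f, z -> s / _ #: no change
3. f -> v, k -> g, p -> b, s -> z, t -> d / _ Z: no change
4. 0 -> e / C _ C: inserts after position(s) 2, 12: obelibevaisogem
surface: obelibevaisogem

cell TOR=zo, KEL=zo, CASE=em, NUM=ne:
underlying: oblibev-uri-is-o-zo
1. f -> v, k -> g, p -> b, t -> d / V _ V: no change
2. b -> p, d -> t, g -> k, v -> f, z -> s / _ #: no change
3. f -> v, k -> g, p -> b, s -> z, t -> d / _ Z: no change
4. 0 -> e / C _ C: inserts after position(s) 2: obelibevuriisozo
surface: obelibevuriisozo

cell TOR=zo, KEL=zo, CASE=ki, NUM=mi:
underlying: oblibev-mur-is-o-ad
1. f -> v, k -> g, p -> b, t -> d / V _ V: no change
2. b -> p, d -> t, g -> k, v -> f, z -> s / _ #: fires at position(s) 15: oblibevmurisoat
3. f -> v, k -> g, p -> b, s -> z, t -> d / _ Z: no change
4. 0 -> e / C _ C: inserts after position(s) 2, 7: obelibevemurisoat
surface: obelibevemurisoat

cell TOR=zo, KEL=zo, CASE=ki, NUM=lu:
underlying: oblibev-a-is-o-ad
1. f -> v, k -> g, p -> b, t -> d / V _ V: no change
2. b -> p, d -> t, g -> k, v -> f, z -> s / _ #: fires at position(s) 13: oblibevaisoat
3. f -> v, k -> g, p -> b, s -> z, t -> d / _ Z: no change
4. 0 -> e / C _ C: inserts after position(s) 2: obelibevaisoat
surface: obelibevaisoat


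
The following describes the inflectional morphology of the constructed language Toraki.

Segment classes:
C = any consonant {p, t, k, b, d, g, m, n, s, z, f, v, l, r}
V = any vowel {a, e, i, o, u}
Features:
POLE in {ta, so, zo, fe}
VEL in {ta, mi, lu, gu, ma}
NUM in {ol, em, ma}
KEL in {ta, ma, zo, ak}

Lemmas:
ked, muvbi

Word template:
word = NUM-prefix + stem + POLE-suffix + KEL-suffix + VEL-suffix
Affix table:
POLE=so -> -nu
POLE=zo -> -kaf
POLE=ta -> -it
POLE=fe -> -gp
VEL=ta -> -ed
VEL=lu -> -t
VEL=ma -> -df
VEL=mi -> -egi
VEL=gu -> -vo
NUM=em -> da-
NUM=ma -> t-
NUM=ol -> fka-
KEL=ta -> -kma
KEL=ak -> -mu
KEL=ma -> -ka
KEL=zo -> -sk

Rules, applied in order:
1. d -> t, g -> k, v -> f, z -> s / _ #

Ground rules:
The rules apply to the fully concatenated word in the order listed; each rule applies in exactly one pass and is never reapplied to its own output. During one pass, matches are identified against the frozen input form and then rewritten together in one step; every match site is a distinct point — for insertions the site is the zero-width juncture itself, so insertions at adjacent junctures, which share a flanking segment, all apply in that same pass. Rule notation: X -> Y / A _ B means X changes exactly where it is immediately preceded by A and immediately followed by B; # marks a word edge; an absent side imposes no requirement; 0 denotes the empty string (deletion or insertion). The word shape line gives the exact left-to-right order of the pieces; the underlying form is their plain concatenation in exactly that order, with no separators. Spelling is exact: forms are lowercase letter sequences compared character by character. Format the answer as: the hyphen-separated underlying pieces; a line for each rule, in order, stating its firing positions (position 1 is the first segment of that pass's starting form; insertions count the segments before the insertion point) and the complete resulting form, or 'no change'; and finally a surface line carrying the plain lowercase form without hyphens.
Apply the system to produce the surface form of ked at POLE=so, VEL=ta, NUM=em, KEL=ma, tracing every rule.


underlying: da-ked-nu-ka-ed
1. d -> t, g -> k, v -> f, z -> s / _ #: fires at position(s) 11: dakednukaet
surface: dakednukaet


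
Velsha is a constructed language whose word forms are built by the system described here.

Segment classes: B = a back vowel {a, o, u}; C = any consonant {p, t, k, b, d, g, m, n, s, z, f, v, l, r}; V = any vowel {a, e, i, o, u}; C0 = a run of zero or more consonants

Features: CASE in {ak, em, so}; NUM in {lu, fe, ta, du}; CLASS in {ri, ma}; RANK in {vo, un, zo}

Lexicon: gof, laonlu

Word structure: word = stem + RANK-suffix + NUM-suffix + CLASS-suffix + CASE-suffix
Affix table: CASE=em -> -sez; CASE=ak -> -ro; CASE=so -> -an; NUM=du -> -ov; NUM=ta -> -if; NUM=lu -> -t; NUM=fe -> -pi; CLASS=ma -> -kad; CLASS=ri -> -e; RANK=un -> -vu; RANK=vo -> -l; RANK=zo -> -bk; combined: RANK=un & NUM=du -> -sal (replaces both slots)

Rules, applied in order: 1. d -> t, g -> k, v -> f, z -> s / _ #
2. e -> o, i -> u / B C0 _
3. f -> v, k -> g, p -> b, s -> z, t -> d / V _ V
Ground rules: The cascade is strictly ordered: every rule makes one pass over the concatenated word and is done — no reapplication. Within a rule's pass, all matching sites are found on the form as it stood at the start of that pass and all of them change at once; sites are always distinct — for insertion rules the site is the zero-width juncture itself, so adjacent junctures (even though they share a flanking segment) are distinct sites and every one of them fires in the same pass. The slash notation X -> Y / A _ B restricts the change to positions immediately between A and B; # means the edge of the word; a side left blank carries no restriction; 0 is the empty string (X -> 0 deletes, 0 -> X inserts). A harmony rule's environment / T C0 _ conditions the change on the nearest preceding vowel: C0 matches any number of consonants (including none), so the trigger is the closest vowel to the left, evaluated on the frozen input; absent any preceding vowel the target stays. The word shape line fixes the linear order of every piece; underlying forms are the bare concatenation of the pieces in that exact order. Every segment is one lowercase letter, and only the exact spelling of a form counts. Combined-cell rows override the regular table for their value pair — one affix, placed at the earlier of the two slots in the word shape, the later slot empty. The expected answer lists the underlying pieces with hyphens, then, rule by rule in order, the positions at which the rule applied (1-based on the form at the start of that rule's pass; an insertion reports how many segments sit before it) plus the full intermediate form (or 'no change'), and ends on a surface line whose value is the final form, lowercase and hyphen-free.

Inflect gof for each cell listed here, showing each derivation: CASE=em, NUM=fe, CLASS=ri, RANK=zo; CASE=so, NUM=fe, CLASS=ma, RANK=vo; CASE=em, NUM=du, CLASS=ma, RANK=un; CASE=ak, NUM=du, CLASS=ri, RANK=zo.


cell CASE=em, NUM=fe, CLASS=ri, RANK=zo:
underlying: gof-bk-pi-e-sez
1. d -> t, g -> k, v -> f, z -> s / _ #: fires at position(s) 11: gofbkpieses
2. e -> o, i -> u / B C0 _: fires at position(s) 7: gofbkpueses
3. f -> v, k -> g, p -> b, s -> z, t -> d / V _ V: fires at position(s) 9: gofbkpuezes
surface: gofbkpuezes

cell CASE=so, NUM=fe, CLASS=ma, RANK=vo:
underlying: gof-l-pi-kad-an
1. d -> t, g -> k, v -> f, z -> s / _ #: no change
2. e -> o, i -> u / B C0 _: fires at position(s) 6: goflpukadan
3. f -> v, k -> g, p -> b, s -> z, t -> d / V _ V: fires at position(s) 7: goflpugadan
surface: goflpugadan

cell CASE=em, NUM=du, CLASS=ma, RANK=un:
underlying: gof-sal-kad-sez
1. d -> t, g -> k, v -> f, z -> s / _ #: fires at position(s) 12: gofsalkadses
2. e -> o, i -> u / B C0 _: fires at position(s) 11: gofsalkadsos
3. f -> v, k -> g, p -> b, s -> z, t -> d / V _ V: no change
surface: gofsalkadsos

cell CASE=ak, NUM=du, CLASS=ri, RANK=zo:
underlying: gof-bk-ov-e-ro
1. d -> t, g -> k, v -> f, z -> s / _ #: no change
2. e -> o, i -> u / B C0 _: fires at position(s) 8: gofbkovoro
3. f -> v, k -> g, p -> b, s -> z, t -> d / V _ V: no change
surface: gofbkovoro


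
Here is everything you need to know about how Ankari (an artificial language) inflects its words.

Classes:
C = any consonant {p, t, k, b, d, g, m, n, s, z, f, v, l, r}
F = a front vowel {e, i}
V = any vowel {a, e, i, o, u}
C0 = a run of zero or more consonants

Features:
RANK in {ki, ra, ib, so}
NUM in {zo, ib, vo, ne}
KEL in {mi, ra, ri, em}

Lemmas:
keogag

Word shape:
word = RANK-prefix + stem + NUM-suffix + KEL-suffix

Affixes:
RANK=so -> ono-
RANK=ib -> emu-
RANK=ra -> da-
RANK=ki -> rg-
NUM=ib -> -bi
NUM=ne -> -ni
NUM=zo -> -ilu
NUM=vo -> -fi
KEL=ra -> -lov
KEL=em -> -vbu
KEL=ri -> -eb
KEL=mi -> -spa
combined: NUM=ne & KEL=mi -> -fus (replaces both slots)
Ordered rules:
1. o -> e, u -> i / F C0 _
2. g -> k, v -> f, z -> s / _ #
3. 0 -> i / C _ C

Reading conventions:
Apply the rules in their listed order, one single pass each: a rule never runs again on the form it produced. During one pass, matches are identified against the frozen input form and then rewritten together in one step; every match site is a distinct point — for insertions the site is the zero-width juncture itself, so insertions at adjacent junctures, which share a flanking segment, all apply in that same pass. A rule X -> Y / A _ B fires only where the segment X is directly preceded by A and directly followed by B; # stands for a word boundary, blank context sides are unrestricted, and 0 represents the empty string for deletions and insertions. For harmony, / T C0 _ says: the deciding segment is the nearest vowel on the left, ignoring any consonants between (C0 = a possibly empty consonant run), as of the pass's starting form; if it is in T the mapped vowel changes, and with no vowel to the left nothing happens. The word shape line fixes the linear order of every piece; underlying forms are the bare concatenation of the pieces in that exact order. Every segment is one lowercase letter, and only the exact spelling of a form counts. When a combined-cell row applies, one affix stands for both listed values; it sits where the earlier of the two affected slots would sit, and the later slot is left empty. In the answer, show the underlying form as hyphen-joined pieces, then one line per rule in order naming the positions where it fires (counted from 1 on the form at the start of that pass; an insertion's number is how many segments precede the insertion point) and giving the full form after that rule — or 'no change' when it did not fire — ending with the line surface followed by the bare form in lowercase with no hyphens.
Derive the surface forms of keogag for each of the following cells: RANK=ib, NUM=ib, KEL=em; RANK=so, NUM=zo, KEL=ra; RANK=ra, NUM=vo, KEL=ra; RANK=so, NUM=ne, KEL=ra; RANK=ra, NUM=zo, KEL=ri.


cell RANK=ib, NUM=ib, KEL=em:
underlying: emu-keogag-bi-vbu
1. o -> e, u -> i / F C0 _: fires at position(s) 3, 6, 14: emikeegagbivbi
2. g -> k, v -> f, z -> s / _ #: no change
3. 0 -> i / C _ C: inserts after position(s) 9, 12: emikeegagibivibi
surface: emikeegagibivibi

cell RANK=so, NUM=zo, KEL=ra:
underlying: ono-keogag-ilu-lov
1. o -> e, u -> i / F C0 _: fires at position(s) 6, 12: onokeegagililov
2. g -> k, v -> f, z -> s / _ #: fires at position(s) 15: onokeegagililof
3. 0 -> i / C _ C: no change
surface: onokeegagililof

cell RANK=ra, NUM=vo, KEL=ra:
underlying: da-keogag-fi-lov
1. o -> e, u -> i / F C0 _: fires at position(s) 5, 12: dakeegagfilev
2. g -> k, v -> f, z -> s / _ #: fires at position(s) 13: dakeegagfilef
3. 0 -> i / C _ C: inserts after position(s) 8: dakeegagifilef
surface: dakeegagifilef

cell RANK=so, NUM=ne, KEL=ra:
underlying: ono-keogag-ni-lov
1. o -> e, u -> i / F C0 _: fires at position(s) 6, 13: onokeegagnilev
2. g -> k, v -> f, z -> s / _ #: fires at position(s) 14: onokeegagnilef
3. 0 -> i / C _ C: inserts after position(s) 9: onokeegaginilef
surface: onokeegaginilef

cell RANK=ra, NUM=zo, KEL=ri:
underlying: da-keogag-ilu-eb
1. o -> e, u -> i / F C0 _: fires at position(s) 5, 11: dakeegagilieb
2. g -> k, v -> f, z -> s / _ #: no change
3. 0 -> i / C _ C: no change
surface: dakeegagilieb
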